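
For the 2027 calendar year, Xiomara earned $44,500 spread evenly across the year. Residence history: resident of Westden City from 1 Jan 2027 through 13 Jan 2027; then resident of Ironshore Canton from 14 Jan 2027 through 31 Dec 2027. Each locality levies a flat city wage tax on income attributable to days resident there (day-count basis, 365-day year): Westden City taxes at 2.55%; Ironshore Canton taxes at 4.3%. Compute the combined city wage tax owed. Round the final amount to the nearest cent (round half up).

$1,885.76

Westden City, 1 Jan – 13 Jan 2027: 13 days → $44,500 × 2.55% × 13/365 = $40.4158
Ironshore Canton, 14 Jan – 31 Dec 2027: 352 days → $44,500 × 4.3% × 352/365 = $1,845.3479
Total = $1,885.7637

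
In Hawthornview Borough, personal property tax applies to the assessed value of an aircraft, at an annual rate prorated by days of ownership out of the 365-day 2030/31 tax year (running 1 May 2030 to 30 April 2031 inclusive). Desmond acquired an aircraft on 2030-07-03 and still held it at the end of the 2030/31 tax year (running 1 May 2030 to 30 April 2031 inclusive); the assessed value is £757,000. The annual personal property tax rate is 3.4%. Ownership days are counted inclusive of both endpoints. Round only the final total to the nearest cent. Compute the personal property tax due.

Days held (2030-07-03 to 2031-04-30): 302 out of 365
Tax = £757,000 × 3.4% × 302/365 = £21,295.5507

£21,295.55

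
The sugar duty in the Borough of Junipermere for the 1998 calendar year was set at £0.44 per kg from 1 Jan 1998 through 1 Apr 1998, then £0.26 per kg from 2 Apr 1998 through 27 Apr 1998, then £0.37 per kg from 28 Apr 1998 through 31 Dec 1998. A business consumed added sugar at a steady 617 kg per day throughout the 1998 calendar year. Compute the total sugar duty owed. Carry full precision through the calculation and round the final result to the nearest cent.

1 Jan – 1 Apr 1998: 91 days × 617 kg/day = 56,147 kg at £0.44/kg → £24,704.68
2 Apr – 27 Apr 1998: 26 days × 617 kg/day = 16,042 kg at £0.26/kg → £4,170.92
28 Apr – 31 Dec 1998: 248 days × 617 kg/day = 153,016 kg at £0.37/kg → £56,615.92

£85,491.52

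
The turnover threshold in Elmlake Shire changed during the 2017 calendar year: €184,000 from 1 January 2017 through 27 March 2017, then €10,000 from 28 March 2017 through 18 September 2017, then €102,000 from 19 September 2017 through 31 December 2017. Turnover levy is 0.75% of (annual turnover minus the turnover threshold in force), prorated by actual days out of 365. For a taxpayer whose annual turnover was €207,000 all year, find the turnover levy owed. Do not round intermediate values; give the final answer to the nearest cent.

1 January – 27 March 2017: 86 days, exemption €184,000 → (€207,000 − €184,000) × 0.75% × 86/365 = €40.6438
28 March – 18 September 2017: 175 days, exemption €10,000 → (€207,000 − €10,000) × 0.75% × 175/365 = €708.3904
19 September – 31 December 2017: 104 days, exemption €102,000 → (€207,000 − €102,000) × 0.75% × 104/365 = €224.3836
Total = €973.4178

€973.42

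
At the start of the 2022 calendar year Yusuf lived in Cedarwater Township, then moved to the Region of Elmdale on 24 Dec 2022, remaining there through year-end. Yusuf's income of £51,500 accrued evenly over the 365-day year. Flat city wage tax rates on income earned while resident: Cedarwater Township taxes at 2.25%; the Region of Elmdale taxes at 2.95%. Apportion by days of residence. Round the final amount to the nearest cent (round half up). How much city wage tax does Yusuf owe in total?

Cedarwater Township, 1 Jan – 23 Dec 2022: 357 days → £51,500 × 2.25% × 357/365 = £1,133.3527
The Region of Elmdale, 24 Dec – 31 Dec 2022: 8 days → £51,500 × 2.95% × 8/365 = £33.2986
Total = £1,166.6514

£1,166.65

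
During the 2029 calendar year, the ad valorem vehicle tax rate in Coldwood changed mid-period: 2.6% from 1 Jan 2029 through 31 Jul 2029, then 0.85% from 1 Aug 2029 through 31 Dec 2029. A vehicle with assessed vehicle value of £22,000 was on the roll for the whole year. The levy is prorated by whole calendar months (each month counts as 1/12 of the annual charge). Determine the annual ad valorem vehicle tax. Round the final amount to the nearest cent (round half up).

£411.58

1 Jan – 31 Jul 2029: 7 months at 2.6% → £22,000 × 2.6% × 7/12 = £333.6667
1 Aug – 31 Dec 2029: 5 months at 0.85% → £22,000 × 0.85% × 5/12 = £77.9167
Total = £411.5833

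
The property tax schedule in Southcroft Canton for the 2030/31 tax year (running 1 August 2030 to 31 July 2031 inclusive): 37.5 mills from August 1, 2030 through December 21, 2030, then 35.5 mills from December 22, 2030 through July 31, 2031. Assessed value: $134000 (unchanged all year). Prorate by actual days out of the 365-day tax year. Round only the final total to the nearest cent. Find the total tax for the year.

August 1 – December 21, 2030: 143 days at 37.5 mills → $134000 × 3.75% × 143/365 = $1968.6986
December 22, 2030 – July 31, 2031: 222 days at 35.5 mills → $134000 × 3.55% × 222/365 = $2893.2986
Total = $4861.9973

$4862.00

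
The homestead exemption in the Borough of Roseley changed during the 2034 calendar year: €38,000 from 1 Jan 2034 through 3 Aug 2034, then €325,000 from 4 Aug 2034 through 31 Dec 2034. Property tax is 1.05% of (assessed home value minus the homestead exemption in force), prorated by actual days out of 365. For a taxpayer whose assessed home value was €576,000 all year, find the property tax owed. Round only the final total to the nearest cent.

1 Jan – 3 Aug 2034: 215 days, exemption €38,000 → (€576,000 − €38,000) × 1.05% × 215/365 = €3,327.4932
4 Aug – 31 Dec 2034: 150 days, exemption €325,000 → (€576,000 − €325,000) × 1.05% × 150/365 = €1,083.0822
Total = €4,410.5753

€4,410.58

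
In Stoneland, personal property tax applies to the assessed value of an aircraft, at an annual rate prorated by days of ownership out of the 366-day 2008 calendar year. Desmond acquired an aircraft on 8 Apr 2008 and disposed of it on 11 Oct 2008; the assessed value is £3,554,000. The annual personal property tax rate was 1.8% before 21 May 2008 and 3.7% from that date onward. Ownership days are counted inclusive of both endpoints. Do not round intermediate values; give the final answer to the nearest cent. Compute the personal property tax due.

8 Apr – 20 May 2008: 43 days at 1.8% → £3,554,000 × 1.8% × 43/366 = £7,515.8361
21 May – 11 Oct 2008: 144 days at 3.7% → £3,554,000 × 3.7% × 144/366 = £51,736.9180
Total = £59,252.7541

£59,252.75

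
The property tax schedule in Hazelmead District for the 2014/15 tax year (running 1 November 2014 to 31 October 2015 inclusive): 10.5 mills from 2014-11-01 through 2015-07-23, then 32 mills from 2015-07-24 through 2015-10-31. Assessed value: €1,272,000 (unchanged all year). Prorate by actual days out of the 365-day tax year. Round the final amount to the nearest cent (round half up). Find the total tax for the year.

2014-11-01 to 2015-07-23: 265 days at 10.5 mills → €1,272,000 × 1.05% × 265/365 = €9,696.8219
2015-07-24 to 2015-10-31: 100 days at 32 mills → €1,272,000 × 3.2% × 100/365 = €11,151.7808
Total = €20,848.6027

€20,848.60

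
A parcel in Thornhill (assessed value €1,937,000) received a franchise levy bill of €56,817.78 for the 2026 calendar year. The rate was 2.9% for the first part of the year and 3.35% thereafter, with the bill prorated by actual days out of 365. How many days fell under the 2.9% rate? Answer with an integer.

Let d = days at the first rate; then 365 − d days at the second rate.
€1,937,000 × [2.9%·d + 3.35%·(365−d)] / 365 = €56,817.78
Solving gives d = 338, so the new rate took effect on 5 Dec 2026.

338 days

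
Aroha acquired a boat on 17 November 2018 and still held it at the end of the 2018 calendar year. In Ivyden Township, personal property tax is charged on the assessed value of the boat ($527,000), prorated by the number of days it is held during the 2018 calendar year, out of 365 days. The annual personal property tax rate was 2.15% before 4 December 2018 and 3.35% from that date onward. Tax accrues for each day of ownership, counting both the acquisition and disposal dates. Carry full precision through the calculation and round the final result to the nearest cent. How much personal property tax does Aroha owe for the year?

17 November – 3 December 2018: 17 days at 2.15% → $527,000 × 2.15% × 17/365 = $527.7219
4 December – 31 December 2018: 28 days at 3.35% → $527,000 × 3.35% × 28/365 = $1,354.3178
Total = $1,882.0397

$1,882.04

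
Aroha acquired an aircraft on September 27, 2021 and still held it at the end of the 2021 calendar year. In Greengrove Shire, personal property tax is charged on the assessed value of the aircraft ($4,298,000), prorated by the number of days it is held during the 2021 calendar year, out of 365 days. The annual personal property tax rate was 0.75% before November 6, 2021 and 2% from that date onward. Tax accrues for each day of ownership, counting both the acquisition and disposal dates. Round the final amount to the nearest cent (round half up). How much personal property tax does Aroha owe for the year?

$16,720.99

September 27 – November 5, 2021: 40 days at 0.75% → $4,298,000 × 0.75% × 40/365 = $3,532.6027
November 6 – December 31, 2021: 56 days at 2% → $4,298,000 × 2% × 56/365 = $13,188.3836
Total = $16,720.9863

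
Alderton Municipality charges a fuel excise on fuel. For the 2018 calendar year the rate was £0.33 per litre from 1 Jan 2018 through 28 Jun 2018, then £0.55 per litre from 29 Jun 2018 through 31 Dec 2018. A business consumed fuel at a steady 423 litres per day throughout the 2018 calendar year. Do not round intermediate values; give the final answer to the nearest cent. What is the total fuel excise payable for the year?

1 Jan – 28 Jun 2018: 179 days × 423 litres/day = 75,717 litres at £0.33/litre → £24,986.61
29 Jun – 31 Dec 2018: 186 days × 423 litres/day = 78,678 litres at £0.55/litre → £43,272.90

£68,259.51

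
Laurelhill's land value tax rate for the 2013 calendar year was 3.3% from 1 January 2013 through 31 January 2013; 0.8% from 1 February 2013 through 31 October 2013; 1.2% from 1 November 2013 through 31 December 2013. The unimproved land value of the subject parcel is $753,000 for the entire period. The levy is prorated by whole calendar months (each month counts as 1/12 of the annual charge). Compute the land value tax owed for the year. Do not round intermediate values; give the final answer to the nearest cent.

1 January – 31 January 2013: 1 month at 3.3% → $753,000 × 3.3% × 1/12 = $2,070.7500
1 February – 31 October 2013: 9 months at 0.8% → $753,000 × 0.8% × 9/12 = $4,518.0000
1 November – 31 December 2013: 2 months at 1.2% → $753,000 × 1.2% × 2/12 = $1,506.0000
Total = $8,094.7500

$8,094.75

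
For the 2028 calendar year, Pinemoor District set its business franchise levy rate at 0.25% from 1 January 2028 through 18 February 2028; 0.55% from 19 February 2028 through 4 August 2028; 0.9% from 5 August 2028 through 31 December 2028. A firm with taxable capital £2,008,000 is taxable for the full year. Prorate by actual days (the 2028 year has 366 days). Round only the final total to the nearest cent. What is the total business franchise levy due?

1 January – 18 February 2028: 49 days at 0.25% → £2,008,000 × 0.25% × 49/366 = £672.0765
19 February – 4 August 2028: 168 days at 0.55% → £2,008,000 × 0.55% × 168/366 = £5,069.3770
5 August – 31 December 2028: 149 days at 0.9% → £2,008,000 × 0.9% × 149/366 = £7,357.1803
Total = £13,098.6339

£13,098.63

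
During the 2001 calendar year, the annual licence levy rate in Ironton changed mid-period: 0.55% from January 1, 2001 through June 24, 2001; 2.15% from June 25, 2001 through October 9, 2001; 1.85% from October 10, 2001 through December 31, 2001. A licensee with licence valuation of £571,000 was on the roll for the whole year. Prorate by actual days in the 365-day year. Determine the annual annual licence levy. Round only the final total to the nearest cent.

January 1 – June 24, 2001: 175 days at 0.55% → £571,000 × 0.55% × 175/365 = £1,505.7192
June 25 – October 9, 2001: 107 days at 2.15% → £571,000 × 2.15% × 107/365 = £3,598.8644
October 10 – December 31, 2001: 83 days at 1.85% → £571,000 × 1.85% × 83/365 = £2,402.1110
Total = £7,506.6945

£7,506.69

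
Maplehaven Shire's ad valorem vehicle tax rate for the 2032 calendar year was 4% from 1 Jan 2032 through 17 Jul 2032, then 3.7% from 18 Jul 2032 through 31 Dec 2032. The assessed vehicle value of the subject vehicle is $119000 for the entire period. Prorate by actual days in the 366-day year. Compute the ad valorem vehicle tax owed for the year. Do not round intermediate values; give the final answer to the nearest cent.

1 Jan – 17 Jul 2032: 199 days at 4% → $119000 × 4% × 199/366 = $2588.0874
18 Jul – 31 Dec 2032: 167 days at 3.7% → $119000 × 3.7% × 167/366 = $2009.0191
Total = $4597.1066

$4597.11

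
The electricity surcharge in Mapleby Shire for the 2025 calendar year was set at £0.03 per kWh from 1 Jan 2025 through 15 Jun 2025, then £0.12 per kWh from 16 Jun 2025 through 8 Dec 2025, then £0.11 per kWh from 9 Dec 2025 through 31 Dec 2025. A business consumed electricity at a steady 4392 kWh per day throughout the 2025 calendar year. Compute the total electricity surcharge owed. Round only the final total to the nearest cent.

1 Jan – 15 Jun 2025: 166 days × 4392 kWh/day = 729,072 kWh at £0.03/kWh → £21,872.16
16 Jun – 8 Dec 2025: 176 days × 4392 kWh/day = 772,992 kWh at £0.12/kWh → £92,759.04
9 Dec – 31 Dec 2025: 23 days × 4392 kWh/day = 101,016 kWh at £0.11/kWh → £11,111.76

£125,742.96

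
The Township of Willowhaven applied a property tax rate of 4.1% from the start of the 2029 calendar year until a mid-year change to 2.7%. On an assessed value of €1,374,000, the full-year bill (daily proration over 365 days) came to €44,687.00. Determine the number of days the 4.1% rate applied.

Let d = days at the first rate; then 365 − d days at the second rate.
€1,374,000 × [4.1%·d + 2.7%·(365−d)] / 365 = €44,687.00
Solving gives d = 144, so the new rate took effect on May 25, 2029.

144 days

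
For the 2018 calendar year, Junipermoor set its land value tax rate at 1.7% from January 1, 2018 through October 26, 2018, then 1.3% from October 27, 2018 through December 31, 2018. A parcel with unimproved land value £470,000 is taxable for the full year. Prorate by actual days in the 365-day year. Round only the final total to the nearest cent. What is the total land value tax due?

£7,650.05

January 1 – October 26, 2018: 299 days at 1.7% → £470,000 × 1.7% × 299/365 = £6,545.2329
October 27 – December 31, 2018: 66 days at 1.3% → £470,000 × 1.3% × 66/365 = £1,104.8219
Total = £7,650.0548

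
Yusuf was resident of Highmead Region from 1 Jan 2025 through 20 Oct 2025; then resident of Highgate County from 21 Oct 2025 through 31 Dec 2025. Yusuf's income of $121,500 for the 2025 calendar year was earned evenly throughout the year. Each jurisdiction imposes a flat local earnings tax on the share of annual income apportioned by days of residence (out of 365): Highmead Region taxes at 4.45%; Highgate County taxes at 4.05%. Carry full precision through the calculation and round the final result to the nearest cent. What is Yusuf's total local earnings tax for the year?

Highmead Region, 1 Jan – 20 Oct 2025: 293 days → $121,500 × 4.45% × 293/365 = $4,340.2130
Highgate County, 21 Oct – 31 Dec 2025: 72 days → $121,500 × 4.05% × 72/365 = $970.6685
Total = $5,310.8815

$5,310.88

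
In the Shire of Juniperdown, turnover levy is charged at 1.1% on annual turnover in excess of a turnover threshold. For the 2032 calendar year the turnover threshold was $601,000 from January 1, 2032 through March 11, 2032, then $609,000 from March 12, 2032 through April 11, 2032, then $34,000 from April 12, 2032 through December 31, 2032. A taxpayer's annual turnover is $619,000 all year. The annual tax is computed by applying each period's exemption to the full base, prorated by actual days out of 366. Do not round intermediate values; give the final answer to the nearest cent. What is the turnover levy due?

January 1 – March 11, 2032: 71 days, exemption $601,000 → ($619,000 − $601,000) × 1.1% × 71/366 = $38.4098
March 12 – April 11, 2032: 31 days, exemption $609,000 → ($619,000 − $609,000) × 1.1% × 31/366 = $9.3169
April 12 – December 31, 2032: 264 days, exemption $34,000 → ($619,000 − $34,000) × 1.1% × 264/366 = $4,641.6393
Total = $4,689.3661

$4,689.37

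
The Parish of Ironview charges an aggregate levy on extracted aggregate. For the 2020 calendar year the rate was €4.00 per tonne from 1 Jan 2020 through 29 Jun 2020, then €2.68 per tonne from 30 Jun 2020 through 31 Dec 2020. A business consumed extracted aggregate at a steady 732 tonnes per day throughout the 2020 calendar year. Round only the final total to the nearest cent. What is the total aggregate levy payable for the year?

€892,893.60

1 Jan – 29 Jun 2020: 181 days × 732 tonnes/day = 132,492 tonnes at €4.00/tonne → €529,968.00
30 Jun – 31 Dec 2020: 185 days × 732 tonnes/day = 135,420 tonnes at €2.68/tonne → €362,925.60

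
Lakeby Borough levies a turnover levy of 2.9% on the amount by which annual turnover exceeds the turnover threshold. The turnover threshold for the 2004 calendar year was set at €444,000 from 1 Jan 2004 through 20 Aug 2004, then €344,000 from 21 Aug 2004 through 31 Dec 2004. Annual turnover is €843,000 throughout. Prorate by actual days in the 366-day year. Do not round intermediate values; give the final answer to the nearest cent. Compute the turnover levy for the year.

€12,624.83

1 Jan – 20 Aug 2004: 233 days, exemption €444,000 → (€843,000 − €444,000) × 2.9% × 233/366 = €7,366.2377
21 Aug – 31 Dec 2004: 133 days, exemption €344,000 → (€843,000 − €344,000) × 2.9% × 133/366 = €5,258.5874
Total = €12,624.8251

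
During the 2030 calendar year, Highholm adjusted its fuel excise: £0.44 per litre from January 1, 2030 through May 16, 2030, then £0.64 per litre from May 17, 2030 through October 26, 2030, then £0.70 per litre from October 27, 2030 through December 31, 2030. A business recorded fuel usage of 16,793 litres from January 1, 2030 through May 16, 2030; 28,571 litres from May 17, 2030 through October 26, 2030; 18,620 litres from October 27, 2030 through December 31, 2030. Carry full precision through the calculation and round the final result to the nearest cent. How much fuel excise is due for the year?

January 1 – May 16, 2030: 16,793 litres at £0.44/litre → £7,388.92
May 17 – October 26, 2030: 28,571 litres at £0.64/litre → £18,285.44
October 27 – December 31, 2030: 18,620 litres at £0.70/litre → £13,034.00

£38,708.36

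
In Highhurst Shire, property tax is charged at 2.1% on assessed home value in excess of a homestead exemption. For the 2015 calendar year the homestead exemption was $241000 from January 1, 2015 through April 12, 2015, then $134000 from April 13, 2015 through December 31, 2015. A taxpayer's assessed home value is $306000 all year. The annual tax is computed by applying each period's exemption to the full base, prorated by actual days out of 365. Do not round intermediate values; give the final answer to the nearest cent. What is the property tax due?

January 1 – April 12, 2015: 102 days, exemption $241000 → ($306000 − $241000) × 2.1% × 102/365 = $381.4521
April 13 – December 31, 2015: 263 days, exemption $134000 → ($306000 − $134000) × 2.1% × 263/365 = $2602.6192
Total = $2984.0712

$2984.07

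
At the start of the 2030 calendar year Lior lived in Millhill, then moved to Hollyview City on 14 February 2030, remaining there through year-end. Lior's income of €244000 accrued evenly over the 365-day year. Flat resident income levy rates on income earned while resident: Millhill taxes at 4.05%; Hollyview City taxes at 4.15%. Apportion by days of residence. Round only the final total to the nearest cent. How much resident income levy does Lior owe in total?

Millhill, 1 January – 13 February 2030: 44 days → €244000 × 4.05% × 44/365 = €1191.2548
Hollyview City, 14 February – 31 December 2030: 321 days → €244000 × 4.15% × 321/365 = €8905.3315
Total = €10096.5863

€10096.59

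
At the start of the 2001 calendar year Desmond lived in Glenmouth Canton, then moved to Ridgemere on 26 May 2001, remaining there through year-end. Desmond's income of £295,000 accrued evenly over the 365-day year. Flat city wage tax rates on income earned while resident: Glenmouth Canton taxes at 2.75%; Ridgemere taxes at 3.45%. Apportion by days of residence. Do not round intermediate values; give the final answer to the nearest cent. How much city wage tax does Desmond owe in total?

£9,357.16

Glenmouth Canton, 1 Jan – 25 May 2001: 145 days → £295,000 × 2.75% × 145/365 = £3,222.7740
Ridgemere, 26 May – 31 Dec 2001: 220 days → £295,000 × 3.45% × 220/365 = £6,134.3836
Total = £9,357.1575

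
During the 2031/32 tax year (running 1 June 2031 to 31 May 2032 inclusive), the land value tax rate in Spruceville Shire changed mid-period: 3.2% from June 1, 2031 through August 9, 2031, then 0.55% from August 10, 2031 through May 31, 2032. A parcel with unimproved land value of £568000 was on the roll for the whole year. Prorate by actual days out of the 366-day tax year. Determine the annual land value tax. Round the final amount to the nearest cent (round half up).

June 1 – August 9, 2031: 70 days at 3.2% → £568000 × 3.2% × 70/366 = £3476.2842
August 10, 2031 – May 31, 2032: 296 days at 0.55% → £568000 × 0.55% × 296/366 = £2526.5137
Total = £6002.7978

£6002.80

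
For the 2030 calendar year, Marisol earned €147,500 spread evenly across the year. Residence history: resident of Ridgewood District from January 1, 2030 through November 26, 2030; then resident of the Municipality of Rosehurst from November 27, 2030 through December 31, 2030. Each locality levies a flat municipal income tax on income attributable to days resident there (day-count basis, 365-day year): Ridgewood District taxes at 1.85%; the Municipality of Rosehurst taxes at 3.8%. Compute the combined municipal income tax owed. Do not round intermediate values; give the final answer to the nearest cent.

€3,004.55

Ridgewood District, January 1 – November 26, 2030: 330 days → €147,500 × 1.85% × 330/365 = €2,467.0890
The Municipality of Rosehurst, November 27 – December 31, 2030: 35 days → €147,500 × 3.8% × 35/365 = €537.4658
Total = €3,004.5548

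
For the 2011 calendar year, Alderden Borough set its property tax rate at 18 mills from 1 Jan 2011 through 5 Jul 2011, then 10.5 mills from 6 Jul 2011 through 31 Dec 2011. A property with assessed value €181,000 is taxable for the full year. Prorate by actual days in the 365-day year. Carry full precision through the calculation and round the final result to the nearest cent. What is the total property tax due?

€2,592.27

1 Jan – 5 Jul 2011: 186 days at 18 mills → €181,000 × 1.8% × 186/365 = €1,660.2411
6 Jul – 31 Dec 2011: 179 days at 10.5 mills → €181,000 × 1.05% × 179/365 = €932.0260
Total = €2,592.2671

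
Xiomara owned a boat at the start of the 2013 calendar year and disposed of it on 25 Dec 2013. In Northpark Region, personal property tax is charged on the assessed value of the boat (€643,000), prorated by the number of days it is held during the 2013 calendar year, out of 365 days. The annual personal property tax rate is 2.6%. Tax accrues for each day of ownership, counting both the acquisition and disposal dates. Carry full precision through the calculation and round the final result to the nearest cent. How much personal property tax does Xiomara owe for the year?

Days held (1 Jan – 25 Dec 2013): 359 out of 365
Tax = €643,000 × 2.6% × 359/365 = €16,443.1836

€16,443.18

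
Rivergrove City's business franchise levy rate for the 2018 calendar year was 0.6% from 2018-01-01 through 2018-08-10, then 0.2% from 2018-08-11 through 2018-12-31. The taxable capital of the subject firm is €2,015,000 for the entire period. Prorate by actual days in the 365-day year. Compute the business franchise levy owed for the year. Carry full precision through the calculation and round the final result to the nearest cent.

2018-01-01 to 2018-08-10: 222 days at 0.6% → €2,015,000 × 0.6% × 222/365 = €7,353.3699
2018-08-11 to 2018-12-31: 143 days at 0.2% → €2,015,000 × 0.2% × 143/365 = €1,578.8767
Total = €8,932.2466

€8,932.25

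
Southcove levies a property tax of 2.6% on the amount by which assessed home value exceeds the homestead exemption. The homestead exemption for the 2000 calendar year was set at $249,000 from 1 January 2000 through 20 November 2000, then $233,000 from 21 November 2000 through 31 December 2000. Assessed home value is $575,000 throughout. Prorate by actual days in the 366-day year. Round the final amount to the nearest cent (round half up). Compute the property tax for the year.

$8,522.60

1 January – 20 November 2000: 325 days, exemption $249,000 → ($575,000 − $249,000) × 2.6% × 325/366 = $7,526.5027
21 November – 31 December 2000: 41 days, exemption $233,000 → ($575,000 − $233,000) × 2.6% × 41/366 = $996.0984
Total = $8,522.6011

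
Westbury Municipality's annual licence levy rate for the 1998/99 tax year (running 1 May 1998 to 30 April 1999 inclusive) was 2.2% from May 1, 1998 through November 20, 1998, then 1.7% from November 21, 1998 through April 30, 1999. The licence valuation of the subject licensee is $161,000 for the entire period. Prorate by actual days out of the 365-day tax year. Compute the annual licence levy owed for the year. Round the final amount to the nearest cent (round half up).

$3,186.92

May 1 – November 20, 1998: 204 days at 2.2% → $161,000 × 2.2% × 204/365 = $1,979.6384
November 21, 1998 – April 30, 1999: 161 days at 1.7% → $161,000 × 1.7% × 161/365 = $1,207.2795
Total = $3,186.9178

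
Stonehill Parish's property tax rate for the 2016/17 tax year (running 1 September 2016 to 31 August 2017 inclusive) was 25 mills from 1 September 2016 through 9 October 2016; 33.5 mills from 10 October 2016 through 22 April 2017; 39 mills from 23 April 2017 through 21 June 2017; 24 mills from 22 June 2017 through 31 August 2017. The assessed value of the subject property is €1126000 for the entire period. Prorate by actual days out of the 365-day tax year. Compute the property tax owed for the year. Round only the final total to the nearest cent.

1 September – 9 October 2016: 39 days at 25 mills → €1126000 × 2.5% × 39/365 = €3007.8082
10 October 2016 – 22 April 2017: 195 days at 33.5 mills → €1126000 × 3.35% × 195/365 = €20152.3151
23 April – 21 June 2017: 60 days at 39 mills → €1126000 × 3.9% × 60/365 = €7218.7397
22 June – 31 August 2017: 71 days at 24 mills → €1126000 × 2.4% × 71/365 = €5256.7233
Total = €35635.5863

€35635.59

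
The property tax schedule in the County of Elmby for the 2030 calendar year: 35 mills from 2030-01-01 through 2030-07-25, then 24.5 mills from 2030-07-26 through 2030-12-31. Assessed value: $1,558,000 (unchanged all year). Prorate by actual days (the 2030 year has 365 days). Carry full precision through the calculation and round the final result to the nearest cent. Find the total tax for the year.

2030-01-01 to 2030-07-25: 206 days at 35 mills → $1,558,000 × 3.5% × 206/365 = $30,775.8356
2030-07-26 to 2030-12-31: 159 days at 24.5 mills → $1,558,000 × 2.45% × 159/365 = $16,627.9151
Total = $47,403.7507

$47,403.75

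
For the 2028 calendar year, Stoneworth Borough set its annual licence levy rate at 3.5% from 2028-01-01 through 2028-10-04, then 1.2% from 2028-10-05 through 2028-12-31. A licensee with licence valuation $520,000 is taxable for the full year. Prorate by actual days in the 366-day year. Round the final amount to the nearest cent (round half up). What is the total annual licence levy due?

$15,324.37

2028-01-01 to 2028-10-04: 278 days at 3.5% → $520,000 × 3.5% × 278/366 = $13,824.0437
2028-10-05 to 2028-12-31: 88 days at 1.2% → $520,000 × 1.2% × 88/366 = $1,500.3279
Total = $15,324.3716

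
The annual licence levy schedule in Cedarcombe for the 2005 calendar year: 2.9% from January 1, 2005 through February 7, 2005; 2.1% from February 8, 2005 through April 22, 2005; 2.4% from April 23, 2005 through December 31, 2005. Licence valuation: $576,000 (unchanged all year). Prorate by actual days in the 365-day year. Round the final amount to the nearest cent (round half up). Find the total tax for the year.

January 1 – February 7, 2005: 38 days at 2.9% → $576,000 × 2.9% × 38/365 = $1,739.0466
February 8 – April 22, 2005: 74 days at 2.1% → $576,000 × 2.1% × 74/365 = $2,452.3397
April 23 – December 31, 2005: 253 days at 2.4% → $576,000 × 2.4% × 253/365 = $9,582.1151
Total = $13,773.5014

$13,773.50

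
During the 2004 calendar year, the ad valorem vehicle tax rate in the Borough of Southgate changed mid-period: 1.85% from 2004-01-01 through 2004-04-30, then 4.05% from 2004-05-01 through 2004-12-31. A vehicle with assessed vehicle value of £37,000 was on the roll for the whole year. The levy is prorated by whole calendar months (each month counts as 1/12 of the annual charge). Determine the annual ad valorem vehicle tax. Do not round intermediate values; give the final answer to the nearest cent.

2004-01-01 to 2004-04-30: 4 months at 1.85% → £37,000 × 1.85% × 4/12 = £228.1667
2004-05-01 to 2004-12-31: 8 months at 4.05% → £37,000 × 4.05% × 8/12 = £999.0000
Total = £1,227.1667

£1,227.17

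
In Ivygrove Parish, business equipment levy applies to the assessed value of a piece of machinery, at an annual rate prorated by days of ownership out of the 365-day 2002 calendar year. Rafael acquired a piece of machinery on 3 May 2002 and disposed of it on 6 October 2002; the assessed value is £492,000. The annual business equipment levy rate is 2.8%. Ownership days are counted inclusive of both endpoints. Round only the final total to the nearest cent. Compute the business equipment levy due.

£5,925.57

Days held (3 May – 6 October 2002): 157 out of 365
Tax = £492,000 × 2.8% × 157/365 = £5,925.5671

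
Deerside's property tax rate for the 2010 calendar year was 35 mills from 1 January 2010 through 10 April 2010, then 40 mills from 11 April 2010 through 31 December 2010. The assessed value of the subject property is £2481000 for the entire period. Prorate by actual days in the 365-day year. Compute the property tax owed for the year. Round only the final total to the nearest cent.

£95841.37

1 January – 10 April 2010: 100 days at 35 mills → £2481000 × 3.5% × 100/365 = £23790.4110
11 April – 31 December 2010: 265 days at 40 mills → £2481000 × 4% × 265/365 = £72050.9589
Total = £95841.3699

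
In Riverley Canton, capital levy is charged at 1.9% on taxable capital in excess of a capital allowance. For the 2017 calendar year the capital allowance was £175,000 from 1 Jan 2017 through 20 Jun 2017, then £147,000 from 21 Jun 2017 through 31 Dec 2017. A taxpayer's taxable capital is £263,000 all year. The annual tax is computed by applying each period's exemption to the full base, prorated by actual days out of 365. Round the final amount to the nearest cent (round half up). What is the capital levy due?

1 Jan – 20 Jun 2017: 171 days, exemption £175,000 → (£263,000 − £175,000) × 1.9% × 171/365 = £783.3205
21 Jun – 31 Dec 2017: 194 days, exemption £147,000 → (£263,000 − £147,000) × 1.9% × 194/365 = £1,171.4411
Total = £1,954.7616

£1,954.76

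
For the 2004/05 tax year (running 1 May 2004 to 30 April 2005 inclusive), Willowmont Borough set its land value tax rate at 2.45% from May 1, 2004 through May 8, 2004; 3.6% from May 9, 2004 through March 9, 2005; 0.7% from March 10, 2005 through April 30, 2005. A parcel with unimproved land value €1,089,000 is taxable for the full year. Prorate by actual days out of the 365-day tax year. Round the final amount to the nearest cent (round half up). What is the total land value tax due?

May 1 – May 8, 2004: 8 days at 2.45% → €1,089,000 × 2.45% × 8/365 = €584.7781
May 9, 2004 – March 9, 2005: 305 days at 3.6% → €1,089,000 × 3.6% × 305/365 = €32,759.5068
March 10 – April 30, 2005: 52 days at 0.7% → €1,089,000 × 0.7% × 52/365 = €1,086.0164
Total = €34,430.3014

€34,430.30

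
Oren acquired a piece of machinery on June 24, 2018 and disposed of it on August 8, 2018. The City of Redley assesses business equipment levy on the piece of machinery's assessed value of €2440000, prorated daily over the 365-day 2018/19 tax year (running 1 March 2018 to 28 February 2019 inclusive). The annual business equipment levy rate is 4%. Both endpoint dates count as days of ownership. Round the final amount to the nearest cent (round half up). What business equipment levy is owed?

€12300.27

Days held (June 24 – August 8, 2018): 46 out of 365
Tax = €2440000 × 4% × 46/365 = €12300.2740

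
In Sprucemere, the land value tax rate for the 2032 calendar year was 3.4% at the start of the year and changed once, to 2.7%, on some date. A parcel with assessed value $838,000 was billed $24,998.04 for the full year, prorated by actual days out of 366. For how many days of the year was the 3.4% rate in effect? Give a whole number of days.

148 days

Let d = days at the first rate; then 366 − d days at the second rate.
$838,000 × [3.4%·d + 2.7%·(366−d)] / 366 = $24,998.04
Solving gives d = 148, so the new rate took effect on 28 May 2032.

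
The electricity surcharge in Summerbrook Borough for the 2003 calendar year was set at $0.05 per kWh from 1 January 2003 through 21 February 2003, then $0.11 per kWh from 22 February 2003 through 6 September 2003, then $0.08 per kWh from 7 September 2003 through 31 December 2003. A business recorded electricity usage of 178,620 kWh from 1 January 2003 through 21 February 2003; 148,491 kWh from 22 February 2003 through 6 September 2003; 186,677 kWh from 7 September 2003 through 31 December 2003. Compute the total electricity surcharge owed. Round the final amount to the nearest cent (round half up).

$40,199.17

1 January – 21 February 2003: 178,620 kWh at $0.05/kWh → $8,931.00
22 February – 6 September 2003: 148,491 kWh at $0.11/kWh → $16,334.01
7 September – 31 December 2003: 186,677 kWh at $0.08/kWh → $14,934.16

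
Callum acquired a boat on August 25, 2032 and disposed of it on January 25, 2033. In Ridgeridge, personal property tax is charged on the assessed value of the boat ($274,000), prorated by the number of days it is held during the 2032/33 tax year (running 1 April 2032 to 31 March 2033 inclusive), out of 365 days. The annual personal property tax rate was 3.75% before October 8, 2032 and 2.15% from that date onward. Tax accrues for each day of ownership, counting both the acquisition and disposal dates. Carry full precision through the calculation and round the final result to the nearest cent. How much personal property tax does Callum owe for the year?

August 25 – October 7, 2032: 44 days at 3.75% → $274,000 × 3.75% × 44/365 = $1,238.6301
October 8, 2032 – January 25, 2033: 110 days at 2.15% → $274,000 × 2.15% × 110/365 = $1,775.3699
Total = $3,014.0000

$3,014.00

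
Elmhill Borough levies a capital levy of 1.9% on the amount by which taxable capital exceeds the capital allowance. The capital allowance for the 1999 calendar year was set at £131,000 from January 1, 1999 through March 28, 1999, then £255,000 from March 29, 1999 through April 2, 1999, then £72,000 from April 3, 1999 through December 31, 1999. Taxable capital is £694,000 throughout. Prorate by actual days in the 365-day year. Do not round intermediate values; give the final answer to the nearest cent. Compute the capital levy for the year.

£11,503.17

January 1 – March 28, 1999: 87 days, exemption £131,000 → (£694,000 − £131,000) × 1.9% × 87/365 = £2,549.6959
March 29 – April 2, 1999: 5 days, exemption £255,000 → (£694,000 − £255,000) × 1.9% × 5/365 = £114.2603
April 3 – December 31, 1999: 273 days, exemption £72,000 → (£694,000 − £72,000) × 1.9% × 273/365 = £8,839.2164
Total = £11,503.1726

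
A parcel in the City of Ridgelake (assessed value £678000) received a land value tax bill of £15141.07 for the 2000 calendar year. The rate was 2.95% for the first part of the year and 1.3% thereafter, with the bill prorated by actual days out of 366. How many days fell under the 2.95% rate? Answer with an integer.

Let d = days at the first rate; then 366 − d days at the second rate.
£678000 × [2.95%·d + 1.3%·(366−d)] / 366 = £15141.07
Solving gives d = 207, so the new rate took effect on 26 Jul 2000.

207 days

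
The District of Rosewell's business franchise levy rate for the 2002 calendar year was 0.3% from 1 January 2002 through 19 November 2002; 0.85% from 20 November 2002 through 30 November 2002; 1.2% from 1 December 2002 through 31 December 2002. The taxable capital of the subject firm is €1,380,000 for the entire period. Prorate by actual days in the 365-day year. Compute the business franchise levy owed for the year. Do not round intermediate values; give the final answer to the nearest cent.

1 January – 19 November 2002: 323 days at 0.3% → €1,380,000 × 0.3% × 323/365 = €3,663.6164
20 November – 30 November 2002: 11 days at 0.85% → €1,380,000 × 0.85% × 11/365 = €353.5068
1 December – 31 December 2002: 31 days at 1.2% → €1,380,000 × 1.2% × 31/365 = €1,406.4658
Total = €5,423.5890

€5,423.59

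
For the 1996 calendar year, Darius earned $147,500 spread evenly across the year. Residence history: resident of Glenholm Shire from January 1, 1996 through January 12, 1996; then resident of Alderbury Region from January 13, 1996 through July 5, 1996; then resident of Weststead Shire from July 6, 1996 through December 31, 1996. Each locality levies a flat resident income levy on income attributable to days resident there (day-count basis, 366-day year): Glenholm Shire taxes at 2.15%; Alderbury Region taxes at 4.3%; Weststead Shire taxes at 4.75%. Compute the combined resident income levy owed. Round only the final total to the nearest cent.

Glenholm Shire, January 1 – January 12, 1996: 12 days → $147,500 × 2.15% × 12/366 = $103.9754
Alderbury Region, January 13 – July 5, 1996: 175 days → $147,500 × 4.3% × 175/366 = $3,032.6161
Weststead Shire, July 6 – December 31, 1996: 179 days → $147,500 × 4.75% × 179/366 = $3,426.5540
Total = $6,563.1455

$6,563.15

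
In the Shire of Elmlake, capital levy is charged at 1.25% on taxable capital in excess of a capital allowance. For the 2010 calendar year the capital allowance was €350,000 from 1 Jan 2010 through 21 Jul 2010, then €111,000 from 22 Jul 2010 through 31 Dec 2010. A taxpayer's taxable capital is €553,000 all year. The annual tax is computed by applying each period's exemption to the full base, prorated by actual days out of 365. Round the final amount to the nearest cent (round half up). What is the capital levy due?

€3,871.64

1 Jan – 21 Jul 2010: 202 days, exemption €350,000 → (€553,000 − €350,000) × 1.25% × 202/365 = €1,404.3151
22 Jul – 31 Dec 2010: 163 days, exemption €111,000 → (€553,000 − €111,000) × 1.25% × 163/365 = €2,467.3288
Total = €3,871.6438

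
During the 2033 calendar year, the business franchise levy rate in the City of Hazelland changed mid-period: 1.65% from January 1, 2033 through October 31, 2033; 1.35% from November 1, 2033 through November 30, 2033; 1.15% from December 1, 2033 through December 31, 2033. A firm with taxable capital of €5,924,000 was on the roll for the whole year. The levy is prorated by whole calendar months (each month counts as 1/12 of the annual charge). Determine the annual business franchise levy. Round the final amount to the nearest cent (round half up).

January 1 – October 31, 2033: 10 months at 1.65% → €5,924,000 × 1.65% × 10/12 = €81,455.0000
November 1 – November 30, 2033: 1 month at 1.35% → €5,924,000 × 1.35% × 1/12 = €6,664.5000
December 1 – December 31, 2033: 1 month at 1.15% → €5,924,000 × 1.15% × 1/12 = €5,677.1667
Total = €93,796.6667

€93,796.67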